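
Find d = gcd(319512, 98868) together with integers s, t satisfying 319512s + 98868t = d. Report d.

12

Apply Euclid's algorithm to 319512 and 98868:
319512 = 3*98868 + 22908
98868 = 4*22908 + 7236
22908 = 3*7236 + 1200
7236 = 6*1200 + 36
1200 = 33*36 + 12
36 = 3*12 + 0
gcd(319512, 98868) = 12.
Express as a combination:
12 = 1200 − 33·36
12 = −33·7236 + 199·1200
12 = 199·22908 − 630·7236
12 = −630·98868 + 2719·22908
12 = 2719·319512 − 8787·98868
So 12 = (2719)·319512 + (-8787)·98868.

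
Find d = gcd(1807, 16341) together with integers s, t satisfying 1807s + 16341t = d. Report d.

Repeated division:
16341 = 9·1807 + 78
1807 = 23·78 + 13
78 = 6·13 + 0
gcd(1807, 16341) = 13.
Working backward:
13 = 1807 − 23·78
13 = −23·16341 + 208·1807
So 13 = (-23)·16341 + (208)·1807.

13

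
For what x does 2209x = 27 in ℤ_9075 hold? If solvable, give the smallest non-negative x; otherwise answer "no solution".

First find gcd(2209, 9075):
9075 = 4*2209 + 239
2209 = 9*239 + 58
239 = 4*58 + 7
58 = 8*7 + 2
7 = 3*2 + 1
2 = 2*1 + 0
gcd = 1, so a unique solution mod 9075 exists.
Back-substitute for the Bézout coefficients:
1 = 7 − 3·2
1 = −3·58 + 25·7
1 = 25·239 − 103·58
1 = −103·2209 + 952·239
1 = 952·9075 − 3911·2209
So 2209·(-3911) ≡ 1 (mod 9075), giving 2209⁻¹ ≡ 5164.
x ≡ 2209⁻¹·27 ≡ 5164·27 ≡ 3303 (mod 9075).

3303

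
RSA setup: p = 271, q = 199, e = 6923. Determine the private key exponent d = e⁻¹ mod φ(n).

φ(n) = (p−1)(q−1) = 270·198 = 53460.
Need d with 6923·d ≡ 1 (mod 53460). Apply the extended Euclidean algorithm:
53460 = 7×6923 + 4999
6923 = 1×4999 + 1924
4999 = 2×1924 + 1151
1924 = 1×1151 + 773
1151 = 1×773 + 378
773 = 2×378 + 17
378 = 22×17 + 4
17 = 4×4 + 1
4 = 4×1 + 0
Back-substitute:
1 = 17 − 4·4
1 = −4·378 + 89·17
1 = 89·773 − 182·378
1 = −182·1151 + 271·773
1 = 271·1924 − 453·1151
1 = −453·4999 + 1177·1924
1 = 1177·6923 − 1630·4999
1 = −1630·53460 + 12587·6923
So 6923·12587 ≡ 1 (mod 53460), hence d = 12587.

12587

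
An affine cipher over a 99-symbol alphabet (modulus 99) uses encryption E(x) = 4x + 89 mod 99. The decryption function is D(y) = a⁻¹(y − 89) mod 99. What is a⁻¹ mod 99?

25

Extended Euclidean algorithm:
99 = 24×4 + 3
4 = 1×3 + 1
3 = 3×1 + 0
The gcd is 1. Working backward:
1 = 4 − 3
1 = −99 + 25·4
So 4·25 ≡ 1 (mod 99).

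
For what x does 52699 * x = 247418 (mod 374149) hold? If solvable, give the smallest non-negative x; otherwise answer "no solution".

First find gcd(52699, 374149):
374149 = 7×52699 + 5256
52699 = 10×5256 + 139
5256 = 37×139 + 113
139 = 1×113 + 26
113 = 4×26 + 9
26 = 2×9 + 8
9 = 1×8 + 1
8 = 8×1 + 0
gcd = 1, so a unique solution mod 374149 exists.
Back-substitute for the Bézout coefficients:
1 = 9 − 8
1 = −26 + 3·9
1 = 3·113 − 13·26
1 = −13·139 + 16·113
1 = 16·5256 − 605·139
1 = −605·52699 + 6066·5256
1 = 6066·374149 − 43067·52699
So 52699·(-43067) ≡ 1 (mod 374149), giving 52699⁻¹ ≡ 331082.
x ≡ 52699⁻¹·247418 ≡ 331082·247418 ≡ 212514 (mod 374149).

212514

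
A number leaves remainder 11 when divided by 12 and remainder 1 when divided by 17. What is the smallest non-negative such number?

35

Write x = 11 + 12·k. Then 12·k ≡ 1 − 11 ≡ 7 (mod 17).
Need 12⁻¹ mod 17. Extended Euclid on (17, 12):
17 = 1×12 + 5
12 = 2×5 + 2
5 = 2×2 + 1
2 = 2×1 + 0
Back-substitute:
1 = 5 − 2·2
1 = −2·12 + 5·5
1 = 5·17 − 7·12
12⁻¹ ≡ 10 (mod 17), so k ≡ 10·7 ≡ 2 (mod 17).
x = 11 + 12·2 = 35.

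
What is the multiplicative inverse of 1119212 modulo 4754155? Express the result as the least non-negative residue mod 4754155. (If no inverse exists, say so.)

1103303

gcd(4754155, 1119212) by repeated division:
4754155 = 4×1119212 + 277307
1119212 = 4×277307 + 9984
277307 = 27×9984 + 7739
9984 = 1×7739 + 2245
7739 = 3×2245 + 1004
2245 = 2×1004 + 237
1004 = 4×237 + 56
237 = 4×56 + 13
56 = 4×13 + 4
13 = 3×4 + 1
4 = 4×1 + 0
gcd = 1, so the inverse exists. Back-substitute:
1 = 13 − 3·4
1 = −3·56 + 13·13
1 = 13·237 − 55·56
1 = −55·1004 + 233·237
1 = 233·2245 − 521·1004
1 = −521·7739 + 1796·2245
1 = 1796·9984 − 2317·7739
1 = −2317·277307 + 64355·9984
1 = 64355·1119212 − 259737·277307
1 = −259737·4754155 + 1103303·1119212
So 1119212·1103303 ≡ 1 (mod 4754155).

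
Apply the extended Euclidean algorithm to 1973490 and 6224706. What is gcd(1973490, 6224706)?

Repeated division:
6224706 = 3×1973490 + 304236
1973490 = 6×304236 + 148074
304236 = 2×148074 + 8088
148074 = 18×8088 + 2490
8088 = 3×2490 + 618
2490 = 4×618 + 18
618 = 34×18 + 6
18 = 3×6 + 0
gcd(1973490, 6224706) = 6.
Working backward:
6 = 618 − 34·18
6 = −34·2490 + 137·618
6 = 137·8088 − 445·2490
6 = −445·148074 + 8147·8088
6 = 8147·304236 − 16739·148074
6 = −16739·1973490 + 108581·304236
6 = 108581·6224706 − 342482·1973490
So 6 = (108581)·6224706 + (-342482)·1973490.

6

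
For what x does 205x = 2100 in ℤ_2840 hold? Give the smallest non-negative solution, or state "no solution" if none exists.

First find gcd(205, 2840):
2840 = 13*205 + 175
205 = 1*175 + 30
175 = 5*30 + 25
30 = 1*25 + 5
25 = 5*5 + 0
gcd = 5 and 5 | 2100, so solutions exist. Divide through by 5: 41x ≡ 420 (mod 568).
Now find 41⁻¹ mod 568:
568 = 13·41 + 35
41 = 1·35 + 6
35 = 5·6 + 5
6 = 1·5 + 1
5 = 5·1 + 0
Back-substitute:
1 = 6 − 5
1 = −35 + 6·6
1 = 6·41 − 7·35
1 = −7·568 + 97·41
So 41⁻¹ ≡ 97 (mod 568).
Then x ≡ 97·420 ≡ 412 (mod 568); the smallest non-negative solution is x = 412.

412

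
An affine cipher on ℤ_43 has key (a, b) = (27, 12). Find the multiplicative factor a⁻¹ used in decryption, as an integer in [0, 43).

gcd(43, 27) by repeated division:
43 = 1*27 + 16
27 = 1*16 + 11
16 = 1*11 + 5
11 = 2*5 + 1
5 = 5*1 + 0
gcd = 1, so the inverse exists. Back-substitute:
1 = 11 − 2·5
1 = −2·16 + 3·11
1 = 3·27 − 5·16
1 = −5·43 + 8·27
So 27·8 ≡ 1 (mod 43).

8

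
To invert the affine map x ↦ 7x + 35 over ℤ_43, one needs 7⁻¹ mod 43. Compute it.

37

Apply the Euclidean algorithm to 43 and 7:
43 = 6·7 + 1
7 = 7·1 + 0
gcd = 1, so the inverse exists. Back-substitute:
1 = 43 − 6·7
Thus 7·(-6) ≡ 1 (mod 43); reducing, -6 mod 43 = 37.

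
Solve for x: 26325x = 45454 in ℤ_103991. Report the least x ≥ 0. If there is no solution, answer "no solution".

65600

First find gcd(26325, 103991):
103991 = 3×26325 + 25016
26325 = 1×25016 + 1309
25016 = 19×1309 + 145
1309 = 9×145 + 4
145 = 36×4 + 1
4 = 4×1 + 0
gcd = 1, so a unique solution mod 103991 exists.
Back-substitute for the Bézout coefficients:
1 = 145 − 36·4
1 = −36·1309 + 325·145
1 = 325·25016 − 6211·1309
1 = −6211·26325 + 6536·25016
1 = 6536·103991 − 25819·26325
So 26325·(-25819) ≡ 1 (mod 103991), giving 26325⁻¹ ≡ 78172.
x ≡ 26325⁻¹·45454 ≡ 78172·45454 ≡ 65600 (mod 103991).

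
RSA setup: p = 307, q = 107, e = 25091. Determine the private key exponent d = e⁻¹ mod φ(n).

23255

φ(n) = (p−1)(q−1) = 306·106 = 32436.
Need d with 25091·d ≡ 1 (mod 32436). Apply the extended Euclidean algorithm:
32436 = 1×25091 + 7345
25091 = 3×7345 + 3056
7345 = 2×3056 + 1233
3056 = 2×1233 + 590
1233 = 2×590 + 53
590 = 11×53 + 7
53 = 7×7 + 4
7 = 1×4 + 3
4 = 1×3 + 1
3 = 3×1 + 0
Back-substitute:
1 = 4 − 3
1 = −7 + 2·4
1 = 2·53 − 15·7
1 = −15·590 + 167·53
1 = 167·1233 − 349·590
1 = −349·3056 + 865·1233
1 = 865·7345 − 2079·3056
1 = −2079·25091 + 7102·7345
1 = 7102·32436 − 9181·25091
So 25091·(-9181) ≡ 1 (mod 32436), hence d ≡ -9181 ≡ 23255 (mod 32436).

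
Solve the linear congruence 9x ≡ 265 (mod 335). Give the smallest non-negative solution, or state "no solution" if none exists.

290

First find gcd(9, 335):
335 = 37×9 + 2
9 = 4×2 + 1
2 = 2×1 + 0
gcd = 1, so a unique solution mod 335 exists.
Back-substitute for the Bézout coefficients:
1 = 9 − 4·2
1 = −4·335 + 149·9
So 9·(149) ≡ 1 (mod 335), giving 9⁻¹ ≡ 149.
x ≡ 9⁻¹·265 ≡ 149·265 ≡ 290 (mod 335).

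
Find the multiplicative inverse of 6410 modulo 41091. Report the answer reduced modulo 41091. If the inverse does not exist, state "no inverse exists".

Apply the Euclidean algorithm to 41091 and 6410:
41091 = 6·6410 + 2631
6410 = 2·2631 + 1148
2631 = 2·1148 + 335
1148 = 3·335 + 143
335 = 2·143 + 49
143 = 2·49 + 45
49 = 1·45 + 4
45 = 11·4 + 1
4 = 4·1 + 0
gcd = 1, so the inverse exists. Back-substitute:
1 = 45 − 11·4
1 = −11·49 + 12·45
1 = 12·143 − 35·49
1 = −35·335 + 82·143
1 = 82·1148 − 281·335
1 = −281·2631 + 644·1148
1 = 644·6410 − 1569·2631
1 = −1569·41091 + 10058·6410
So 6410·10058 ≡ 1 (mod 41091).

10058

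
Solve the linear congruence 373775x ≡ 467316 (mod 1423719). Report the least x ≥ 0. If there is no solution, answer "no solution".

940968

First find gcd(373775, 1423719):
1423719 = 3·373775 + 302394
373775 = 1·302394 + 71381
302394 = 4·71381 + 16870
71381 = 4·16870 + 3901
16870 = 4·3901 + 1266
3901 = 3·1266 + 103
1266 = 12·103 + 30
103 = 3·30 + 13
30 = 2·13 + 4
13 = 3·4 + 1
4 = 4·1 + 0
gcd = 1, so a unique solution mod 1423719 exists.
Back-substitute for the Bézout coefficients:
1 = 13 − 3·4
1 = −3·30 + 7·13
1 = 7·103 − 24·30
1 = −24·1266 + 295·103
1 = 295·3901 − 909·1266
1 = −909·16870 + 3931·3901
1 = 3931·71381 − 16633·16870
1 = −16633·302394 + 70463·71381
1 = 70463·373775 − 87096·302394
1 = −87096·1423719 + 331751·373775
So 373775·(331751) ≡ 1 (mod 1423719), giving 373775⁻¹ ≡ 331751.
x ≡ 373775⁻¹·467316 ≡ 331751·467316 ≡ 940968 (mod 1423719).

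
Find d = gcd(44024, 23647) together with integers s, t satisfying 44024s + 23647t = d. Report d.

Apply Euclid's algorithm to 44024 and 23647:
44024 = 1×23647 + 20377
23647 = 1×20377 + 3270
20377 = 6×3270 + 757
3270 = 4×757 + 242
757 = 3×242 + 31
242 = 7×31 + 25
31 = 1×25 + 6
25 = 4×6 + 1
6 = 6×1 + 0
gcd(44024, 23647) = 1.
Working backward:
1 = 25 − 4·6
1 = −4·31 + 5·25
1 = 5·242 − 39·31
1 = −39·757 + 122·242
1 = 122·3270 − 527·757
1 = −527·20377 + 3284·3270
1 = 3284·23647 − 3811·20377
1 = −3811·44024 + 7095·23647
So 1 = (-3811)·44024 + (7095)·23647.

1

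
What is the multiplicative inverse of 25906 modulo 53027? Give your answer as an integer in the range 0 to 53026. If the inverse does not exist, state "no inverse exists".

Extended Euclidean algorithm:
53027 = 2*25906 + 1215
25906 = 21*1215 + 391
1215 = 3*391 + 42
391 = 9*42 + 13
42 = 3*13 + 3
13 = 4*3 + 1
3 = 3*1 + 0
The gcd is 1. Working backward:
1 = 13 − 4·3
1 = −4·42 + 13·13
1 = 13·391 − 121·42
1 = −121·1215 + 376·391
1 = 376·25906 − 8017·1215
1 = −8017·53027 + 16410·25906
So 25906·16410 ≡ 1 (mod 53027).

16410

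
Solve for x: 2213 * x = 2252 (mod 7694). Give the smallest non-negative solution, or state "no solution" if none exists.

First find gcd(2213, 7694):
7694 = 3·2213 + 1055
2213 = 2·1055 + 103
1055 = 10·103 + 25
103 = 4·25 + 3
25 = 8·3 + 1
3 = 3·1 + 0
gcd = 1, so a unique solution mod 7694 exists.
Back-substitute for the Bézout coefficients:
1 = 25 − 8·3
1 = −8·103 + 33·25
1 = 33·1055 − 338·103
1 = −338·2213 + 709·1055
1 = 709·7694 − 2465·2213
So 2213·(-2465) ≡ 1 (mod 7694), giving 2213⁻¹ ≡ 5229.
x ≡ 2213⁻¹·2252 ≡ 5229·2252 ≡ 3888 (mod 7694).

3888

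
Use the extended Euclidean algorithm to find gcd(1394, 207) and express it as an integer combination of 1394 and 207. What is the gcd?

1

Euclidean algorithm:
1394 = 6*207 + 152
207 = 1*152 + 55
152 = 2*55 + 42
55 = 1*42 + 13
42 = 3*13 + 3
13 = 4*3 + 1
3 = 3*1 + 0
gcd(1394, 207) = 1.
Working backward:
1 = 13 − 4·3
1 = −4·42 + 13·13
1 = 13·55 − 17·42
1 = −17·152 + 47·55
1 = 47·207 − 64·152
1 = −64·1394 + 431·207
So 1 = (-64)·1394 + (431)·207.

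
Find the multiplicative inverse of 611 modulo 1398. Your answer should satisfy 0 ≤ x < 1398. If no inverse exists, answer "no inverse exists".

977

Extended Euclidean algorithm:
1398 = 2*611 + 176
611 = 3*176 + 83
176 = 2*83 + 10
83 = 8*10 + 3
10 = 3*3 + 1
3 = 3*1 + 0
gcd = 1, so the inverse exists. Back-substitute:
1 = 10 − 3·3
1 = −3·83 + 25·10
1 = 25·176 − 53·83
1 = −53·611 + 184·176
1 = 184·1398 − 421·611
So 611·(-421) ≡ 1 (mod 1398), and -421 ≡ 977 (mod 1398).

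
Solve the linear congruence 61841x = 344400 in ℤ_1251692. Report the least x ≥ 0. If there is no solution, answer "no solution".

no solution

gcd(61841, 1251692):
1251692 = 20*61841 + 14872
61841 = 4*14872 + 2353
14872 = 6*2353 + 754
2353 = 3*754 + 91
754 = 8*91 + 26
91 = 3*26 + 13
26 = 2*13 + 0
gcd = 13, but 13 ∤ 344400, so the congruence has no solution.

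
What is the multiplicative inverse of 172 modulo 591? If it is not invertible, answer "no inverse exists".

gcd(591, 172) by repeated division:
591 = 3*172 + 75
172 = 2*75 + 22
75 = 3*22 + 9
22 = 2*9 + 4
9 = 2*4 + 1
4 = 4*1 + 0
The gcd is 1. Working backward:
1 = 9 − 2·4
1 = −2·22 + 5·9
1 = 5·75 − 17·22
1 = −17·172 + 39·75
1 = 39·591 − 134·172
Thus 172·(-134) ≡ 1 (mod 591); reducing, -134 mod 591 = 457.

457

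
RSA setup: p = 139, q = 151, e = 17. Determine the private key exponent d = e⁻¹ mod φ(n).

3653

φ(n) = (p−1)(q−1) = 138·150 = 20700.
Need d with 17·d ≡ 1 (mod 20700). Apply the extended Euclidean algorithm:
20700 = 1217×17 + 11
17 = 1×11 + 6
11 = 1×6 + 5
6 = 1×5 + 1
5 = 5×1 + 0
Back-substitute:
1 = 6 − 5
1 = −11 + 2·6
1 = 2·17 − 3·11
1 = −3·20700 + 3653·17
So 17·3653 ≡ 1 (mod 20700), hence d = 3653.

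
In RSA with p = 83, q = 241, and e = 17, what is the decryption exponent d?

φ(n) = (p−1)(q−1) = 82·240 = 19680.
Need d with 17·d ≡ 1 (mod 19680). Apply the extended Euclidean algorithm:
19680 = 1157*17 + 11
17 = 1*11 + 6
11 = 1*6 + 5
6 = 1*5 + 1
5 = 5*1 + 0
Back-substitute:
1 = 6 − 5
1 = −11 + 2·6
1 = 2·17 − 3·11
1 = −3·19680 + 3473·17
So 17·3473 ≡ 1 (mod 19680), hence d = 3473.

3473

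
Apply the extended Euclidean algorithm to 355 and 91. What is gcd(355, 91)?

1

Repeated division:
355 = 3*91 + 82
91 = 1*82 + 9
82 = 9*9 + 1
9 = 9*1 + 0
gcd(355, 91) = 1.
Express as a combination:
1 = 82 − 9·9
1 = −9·91 + 10·82
1 = 10·355 − 39·91
So 1 = (10)·355 + (-39)·91.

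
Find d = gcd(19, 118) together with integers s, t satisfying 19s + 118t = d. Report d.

Euclidean algorithm:
118 = 6×19 + 4
19 = 4×4 + 3
4 = 1×3 + 1
3 = 3×1 + 0
gcd(19, 118) = 1.
Back-substituting:
1 = 4 − 3
1 = −19 + 5·4
1 = 5·118 − 31·19
So 1 = (5)·118 + (-31)·19.

1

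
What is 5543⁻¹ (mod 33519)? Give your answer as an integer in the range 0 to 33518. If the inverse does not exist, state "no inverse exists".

Apply the Euclidean algorithm to 33519 and 5543:
33519 = 6×5543 + 261
5543 = 21×261 + 62
261 = 4×62 + 13
62 = 4×13 + 10
13 = 1×10 + 3
10 = 3×3 + 1
3 = 3×1 + 0
Since gcd(5543, 33519) = 1, back-substitute to write 1 as a combination:
1 = 10 − 3·3
1 = −3·13 + 4·10
1 = 4·62 − 19·13
1 = −19·261 + 80·62
1 = 80·5543 − 1699·261
1 = −1699·33519 + 10274·5543
So 5543·10274 ≡ 1 (mod 33519).

10274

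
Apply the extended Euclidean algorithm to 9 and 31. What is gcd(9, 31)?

Repeated division:
31 = 3·9 + 4
9 = 2·4 + 1
4 = 4·1 + 0
gcd(9, 31) = 1.
Working backward:
1 = 9 − 2·4
1 = −2·31 + 7·9
So 1 = (-2)·31 + (7)·9.

1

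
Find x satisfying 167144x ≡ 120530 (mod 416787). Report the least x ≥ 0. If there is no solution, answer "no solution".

175075

First find gcd(167144, 416787):
416787 = 2·167144 + 82499
167144 = 2·82499 + 2146
82499 = 38·2146 + 951
2146 = 2·951 + 244
951 = 3·244 + 219
244 = 1·219 + 25
219 = 8·25 + 19
25 = 1·19 + 6
19 = 3·6 + 1
6 = 6·1 + 0
gcd = 1, so a unique solution mod 416787 exists.
Back-substitute for the Bézout coefficients:
1 = 19 − 3·6
1 = −3·25 + 4·19
1 = 4·219 − 35·25
1 = −35·244 + 39·219
1 = 39·951 − 152·244
1 = −152·2146 + 343·951
1 = 343·82499 − 13186·2146
1 = −13186·167144 + 26715·82499
1 = 26715·416787 − 66616·167144
So 167144·(-66616) ≡ 1 (mod 416787), giving 167144⁻¹ ≡ 350171.
x ≡ 167144⁻¹·120530 ≡ 350171·120530 ≡ 175075 (mod 416787).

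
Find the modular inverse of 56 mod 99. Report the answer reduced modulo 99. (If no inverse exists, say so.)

23

Run Euclid on (99, 56):
99 = 1*56 + 43
56 = 1*43 + 13
43 = 3*13 + 4
13 = 3*4 + 1
4 = 4*1 + 0
The gcd is 1. Working backward:
1 = 13 − 3·4
1 = −3·43 + 10·13
1 = 10·56 − 13·43
1 = −13·99 + 23·56
So 56·23 ≡ 1 (mod 99).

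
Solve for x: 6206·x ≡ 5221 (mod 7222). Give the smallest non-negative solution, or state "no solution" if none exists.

gcd(6206, 7222):
7222 = 1·6206 + 1016
6206 = 6·1016 + 110
1016 = 9·110 + 26
110 = 4·26 + 6
26 = 4·6 + 2
6 = 3·2 + 0
gcd = 2, but 2 ∤ 5221, so the congruence has no solution.

no solution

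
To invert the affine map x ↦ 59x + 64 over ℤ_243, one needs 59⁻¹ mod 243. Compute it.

Apply the Euclidean algorithm to 243 and 59:
243 = 4×59 + 7
59 = 8×7 + 3
7 = 2×3 + 1
3 = 3×1 + 0
The gcd is 1. Working backward:
1 = 7 − 2·3
1 = −2·59 + 17·7
1 = 17·243 − 70·59
So 59·(-70) ≡ 1 (mod 243), and -70 ≡ 173 (mod 243).

173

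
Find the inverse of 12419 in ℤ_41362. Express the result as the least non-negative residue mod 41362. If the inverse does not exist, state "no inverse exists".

34601

gcd(41362, 12419) by repeated division:
41362 = 3*12419 + 4105
12419 = 3*4105 + 104
4105 = 39*104 + 49
104 = 2*49 + 6
49 = 8*6 + 1
6 = 6*1 + 0
gcd = 1, so the inverse exists. Back-substitute:
1 = 49 − 8·6
1 = −8·104 + 17·49
1 = 17·4105 − 671·104
1 = −671·12419 + 2030·4105
1 = 2030·41362 − 6761·12419
Thus 12419·(-6761) ≡ 1 (mod 41362); reducing, -6761 mod 41362 = 34601.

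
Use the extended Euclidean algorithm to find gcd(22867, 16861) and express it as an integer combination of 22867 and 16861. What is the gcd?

Euclidean algorithm:
22867 = 1×16861 + 6006
16861 = 2×6006 + 4849
6006 = 1×4849 + 1157
4849 = 4×1157 + 221
1157 = 5×221 + 52
221 = 4×52 + 13
52 = 4×13 + 0
gcd(22867, 16861) = 13.
Back-substituting:
13 = 221 − 4·52
13 = −4·1157 + 21·221
13 = 21·4849 − 88·1157
13 = −88·6006 + 109·4849
13 = 109·16861 − 306·6006
13 = −306·22867 + 415·16861
So 13 = (-306)·22867 + (415)·16861.

13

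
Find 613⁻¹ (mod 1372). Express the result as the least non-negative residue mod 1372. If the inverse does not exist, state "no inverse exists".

Apply the Euclidean algorithm to 1372 and 613:
1372 = 2×613 + 146
613 = 4×146 + 29
146 = 5×29 + 1
29 = 29×1 + 0
The gcd is 1. Working backward:
1 = 146 − 5·29
1 = −5·613 + 21·146
1 = 21·1372 − 47·613
So 613·(-47) ≡ 1 (mod 1372), and -47 ≡ 1325 (mod 1372).

1325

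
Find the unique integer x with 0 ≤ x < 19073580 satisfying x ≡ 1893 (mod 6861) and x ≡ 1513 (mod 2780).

7960653

Write x = 1893 + 6861·k. Then 6861·k ≡ 1513 − 1893 ≡ 2400 (mod 2780).
Need 6861⁻¹ mod 2780. Extended Euclid on (2780, 1301):
2780 = 2×1301 + 178
1301 = 7×178 + 55
178 = 3×55 + 13
55 = 4×13 + 3
13 = 4×3 + 1
3 = 3×1 + 0
Back-substitute:
1 = 13 − 4·3
1 = −4·55 + 17·13
1 = 17·178 − 55·55
1 = −55·1301 + 402·178
1 = 402·2780 − 859·1301
6861⁻¹ ≡ 1921 (mod 2780), so k ≡ 1921·2400 ≡ 1160 (mod 2780).
x = 1893 + 6861·1160 = 7960653.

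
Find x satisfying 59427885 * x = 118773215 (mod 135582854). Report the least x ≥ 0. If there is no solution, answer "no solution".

11098149

First find gcd(59427885, 135582854):
135582854 = 2·59427885 + 16727084
59427885 = 3·16727084 + 9246633
16727084 = 1·9246633 + 7480451
9246633 = 1·7480451 + 1766182
7480451 = 4·1766182 + 415723
1766182 = 4·415723 + 103290
415723 = 4·103290 + 2563
103290 = 40·2563 + 770
2563 = 3·770 + 253
770 = 3·253 + 11
253 = 23·11 + 0
gcd = 11 and 11 | 118773215, so solutions exist. Divide through by 11: 5402535x ≡ 10797565 (mod 12325714).
Now find 5402535⁻¹ mod 12325714:
12325714 = 2×5402535 + 1520644
5402535 = 3×1520644 + 840603
1520644 = 1×840603 + 680041
840603 = 1×680041 + 160562
680041 = 4×160562 + 37793
160562 = 4×37793 + 9390
37793 = 4×9390 + 233
9390 = 40×233 + 70
233 = 3×70 + 23
70 = 3×23 + 1
23 = 23×1 + 0
Back-substitute:
1 = 70 − 3·23
1 = −3·233 + 10·70
1 = 10·9390 − 403·233
1 = −403·37793 + 1622·9390
1 = 1622·160562 − 6891·37793
1 = −6891·680041 + 29186·160562
1 = 29186·840603 − 36077·680041
1 = −36077·1520644 + 65263·840603
1 = 65263·5402535 − 231866·1520644
1 = −231866·12325714 + 528995·5402535
So 5402535⁻¹ ≡ 528995 (mod 12325714).
Then x ≡ 528995·10797565 ≡ 11098149 (mod 12325714); the smallest non-negative solution is x = 11098149.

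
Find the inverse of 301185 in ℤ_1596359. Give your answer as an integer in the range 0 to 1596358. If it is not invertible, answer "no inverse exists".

Extended Euclidean algorithm:
1596359 = 5*301185 + 90434
301185 = 3*90434 + 29883
90434 = 3*29883 + 785
29883 = 38*785 + 53
785 = 14*53 + 43
53 = 1*43 + 10
43 = 4*10 + 3
10 = 3*3 + 1
3 = 3*1 + 0
gcd = 1, so the inverse exists. Back-substitute:
1 = 10 − 3·3
1 = −3·43 + 13·10
1 = 13·53 − 16·43
1 = −16·785 + 237·53
1 = 237·29883 − 9022·785
1 = −9022·90434 + 27303·29883
1 = 27303·301185 − 90931·90434
1 = −90931·1596359 + 481958·301185
So 301185·481958 ≡ 1 (mod 1596359).

481958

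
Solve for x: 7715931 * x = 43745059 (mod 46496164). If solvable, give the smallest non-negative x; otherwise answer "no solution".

33347701

First find gcd(7715931, 46496164):
46496164 = 6×7715931 + 200578
7715931 = 38×200578 + 93967
200578 = 2×93967 + 12644
93967 = 7×12644 + 5459
12644 = 2×5459 + 1726
5459 = 3×1726 + 281
1726 = 6×281 + 40
281 = 7×40 + 1
40 = 40×1 + 0
gcd = 1, so a unique solution mod 46496164 exists.
Back-substitute for the Bézout coefficients:
1 = 281 − 7·40
1 = −7·1726 + 43·281
1 = 43·5459 − 136·1726
1 = −136·12644 + 315·5459
1 = 315·93967 − 2341·12644
1 = −2341·200578 + 4997·93967
1 = 4997·7715931 − 192227·200578
1 = −192227·46496164 + 1158359·7715931
So 7715931·(1158359) ≡ 1 (mod 46496164), giving 7715931⁻¹ ≡ 1158359.
x ≡ 7715931⁻¹·43745059 ≡ 1158359·43745059 ≡ 33347701 (mod 46496164).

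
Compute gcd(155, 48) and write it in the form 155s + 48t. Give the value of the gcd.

Apply Euclid's algorithm to 155 and 48:
155 = 3×48 + 11
48 = 4×11 + 4
11 = 2×4 + 3
4 = 1×3 + 1
3 = 3×1 + 0
gcd(155, 48) = 1.
Back-substituting:
1 = 4 − 3
1 = −11 + 3·4
1 = 3·48 − 13·11
1 = −13·155 + 42·48
So 1 = (-13)·155 + (42)·48.

1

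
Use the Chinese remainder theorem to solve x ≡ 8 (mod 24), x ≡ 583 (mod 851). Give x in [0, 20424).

9944

Write x = 8 + 24·k. Then 24·k ≡ 583 − 8 ≡ 575 (mod 851).
Need 24⁻¹ mod 851. Extended Euclid on (851, 24):
851 = 35×24 + 11
24 = 2×11 + 2
11 = 5×2 + 1
2 = 2×1 + 0
Back-substitute:
1 = 11 − 5·2
1 = −5·24 + 11·11
1 = 11·851 − 390·24
24⁻¹ ≡ 461 (mod 851), so k ≡ 461·575 ≡ 414 (mod 851).
x = 8 + 24·414 = 9944.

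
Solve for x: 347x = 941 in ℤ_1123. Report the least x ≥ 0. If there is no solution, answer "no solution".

First find gcd(347, 1123):
1123 = 3·347 + 82
347 = 4·82 + 19
82 = 4·19 + 6
19 = 3·6 + 1
6 = 6·1 + 0
gcd = 1, so a unique solution mod 1123 exists.
Back-substitute for the Bézout coefficients:
1 = 19 − 3·6
1 = −3·82 + 13·19
1 = 13·347 − 55·82
1 = −55·1123 + 178·347
So 347·(178) ≡ 1 (mod 1123), giving 347⁻¹ ≡ 178.
x ≡ 347⁻¹·941 ≡ 178·941 ≡ 171 (mod 1123).

171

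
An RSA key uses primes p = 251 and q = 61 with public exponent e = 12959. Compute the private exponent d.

4439

φ(n) = (p−1)(q−1) = 250·60 = 15000.
Need d with 12959·d ≡ 1 (mod 15000). Apply the extended Euclidean algorithm:
15000 = 1·12959 + 2041
12959 = 6·2041 + 713
2041 = 2·713 + 615
713 = 1·615 + 98
615 = 6·98 + 27
98 = 3·27 + 17
27 = 1·17 + 10
17 = 1·10 + 7
10 = 1·7 + 3
7 = 2·3 + 1
3 = 3·1 + 0
Back-substitute:
1 = 7 − 2·3
1 = −2·10 + 3·7
1 = 3·17 − 5·10
1 = −5·27 + 8·17
1 = 8·98 − 29·27
1 = −29·615 + 182·98
1 = 182·713 − 211·615
1 = −211·2041 + 604·713
1 = 604·12959 − 3835·2041
1 = −3835·15000 + 4439·12959
So 12959·4439 ≡ 1 (mod 15000), hence d = 4439.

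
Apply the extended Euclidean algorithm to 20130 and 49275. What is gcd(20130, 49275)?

Euclidean algorithm:
49275 = 2×20130 + 9015
20130 = 2×9015 + 2100
9015 = 4×2100 + 615
2100 = 3×615 + 255
615 = 2×255 + 105
255 = 2×105 + 45
105 = 2×45 + 15
45 = 3×15 + 0
gcd(20130, 49275) = 15.
Working backward:
15 = 105 − 2·45
15 = −2·255 + 5·105
15 = 5·615 − 12·255
15 = −12·2100 + 41·615
15 = 41·9015 − 176·2100
15 = −176·20130 + 393·9015
15 = 393·49275 − 962·20130
So 15 = (393)·49275 + (-962)·20130.

15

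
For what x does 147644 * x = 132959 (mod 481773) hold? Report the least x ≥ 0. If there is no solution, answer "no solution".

473998

First find gcd(147644, 481773):
481773 = 3·147644 + 38841
147644 = 3·38841 + 31121
38841 = 1·31121 + 7720
31121 = 4·7720 + 241
7720 = 32·241 + 8
241 = 30·8 + 1
8 = 8·1 + 0
gcd = 1, so a unique solution mod 481773 exists.
Back-substitute for the Bézout coefficients:
1 = 241 − 30·8
1 = −30·7720 + 961·241
1 = 961·31121 − 3874·7720
1 = −3874·38841 + 4835·31121
1 = 4835·147644 − 18379·38841
1 = −18379·481773 + 59972·147644
So 147644·(59972) ≡ 1 (mod 481773), giving 147644⁻¹ ≡ 59972.
x ≡ 147644⁻¹·132959 ≡ 59972·132959 ≡ 473998 (mod 481773).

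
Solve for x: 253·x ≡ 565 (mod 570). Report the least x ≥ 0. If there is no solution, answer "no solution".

First find gcd(253, 570):
570 = 2·253 + 64
253 = 3·64 + 61
64 = 1·61 + 3
61 = 20·3 + 1
3 = 3·1 + 0
gcd = 1, so a unique solution mod 570 exists.
Back-substitute for the Bézout coefficients:
1 = 61 − 20·3
1 = −20·64 + 21·61
1 = 21·253 − 83·64
1 = −83·570 + 187·253
So 253·(187) ≡ 1 (mod 570), giving 253⁻¹ ≡ 187.
x ≡ 253⁻¹·565 ≡ 187·565 ≡ 205 (mod 570).

205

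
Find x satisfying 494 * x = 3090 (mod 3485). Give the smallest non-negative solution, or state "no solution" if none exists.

First find gcd(494, 3485):
3485 = 7·494 + 27
494 = 18·27 + 8
27 = 3·8 + 3
8 = 2·3 + 2
3 = 1·2 + 1
2 = 2·1 + 0
gcd = 1, so a unique solution mod 3485 exists.
Back-substitute for the Bézout coefficients:
1 = 3 − 2
1 = −8 + 3·3
1 = 3·27 − 10·8
1 = −10·494 + 183·27
1 = 183·3485 − 1291·494
So 494·(-1291) ≡ 1 (mod 3485), giving 494⁻¹ ≡ 2194.
x ≡ 494⁻¹·3090 ≡ 2194·3090 ≡ 1135 (mod 3485).

1135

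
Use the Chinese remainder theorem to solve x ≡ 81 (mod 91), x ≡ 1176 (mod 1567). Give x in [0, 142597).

93629

Write x = 81 + 91·k. Then 91·k ≡ 1176 − 81 ≡ 1095 (mod 1567).
Need 91⁻¹ mod 1567. Extended Euclid on (1567, 91):
1567 = 17×91 + 20
91 = 4×20 + 11
20 = 1×11 + 9
11 = 1×9 + 2
9 = 4×2 + 1
2 = 2×1 + 0
Back-substitute:
1 = 9 − 4·2
1 = −4·11 + 5·9
1 = 5·20 − 9·11
1 = −9·91 + 41·20
1 = 41·1567 − 706·91
91⁻¹ ≡ 861 (mod 1567), so k ≡ 861·1095 ≡ 1028 (mod 1567).
x = 81 + 91·1028 = 93629.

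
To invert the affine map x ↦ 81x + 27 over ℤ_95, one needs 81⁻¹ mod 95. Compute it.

gcd(95, 81) by repeated division:
95 = 1·81 + 14
81 = 5·14 + 11
14 = 1·11 + 3
11 = 3·3 + 2
3 = 1·2 + 1
2 = 2·1 + 0
The gcd is 1. Working backward:
1 = 3 − 2
1 = −11 + 4·3
1 = 4·14 − 5·11
1 = −5·81 + 29·14
1 = 29·95 − 34·81
Hence 81⁻¹ ≡ -34 ≡ 61 (mod 95).

61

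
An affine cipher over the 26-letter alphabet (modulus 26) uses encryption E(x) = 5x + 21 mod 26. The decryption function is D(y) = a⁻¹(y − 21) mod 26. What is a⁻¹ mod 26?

21

Run Euclid on (26, 5):
26 = 5·5 + 1
5 = 5·1 + 0
gcd = 1, so the inverse exists. Back-substitute:
1 = 26 − 5·5
Hence 5⁻¹ ≡ -5 ≡ 21 (mod 26).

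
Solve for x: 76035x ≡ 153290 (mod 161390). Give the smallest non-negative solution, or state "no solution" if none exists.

First find gcd(76035, 161390):
161390 = 2*76035 + 9320
76035 = 8*9320 + 1475
9320 = 6*1475 + 470
1475 = 3*470 + 65
470 = 7*65 + 15
65 = 4*15 + 5
15 = 3*5 + 0
gcd = 5 and 5 | 153290, so solutions exist. Divide through by 5: 15207x ≡ 30658 (mod 32278).
Now find 15207⁻¹ mod 32278:
32278 = 2*15207 + 1864
15207 = 8*1864 + 295
1864 = 6*295 + 94
295 = 3*94 + 13
94 = 7*13 + 3
13 = 4*3 + 1
3 = 3*1 + 0
Back-substitute:
1 = 13 − 4·3
1 = −4·94 + 29·13
1 = 29·295 − 91·94
1 = −91·1864 + 575·295
1 = 575·15207 − 4691·1864
1 = −4691·32278 + 9957·15207
So 15207⁻¹ ≡ 9957 (mod 32278).
Then x ≡ 9957·30658 ≡ 8660 (mod 32278); the smallest non-negative solution is x = 8660.

8660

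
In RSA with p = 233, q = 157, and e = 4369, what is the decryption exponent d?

13105

φ(n) = (p−1)(q−1) = 232·156 = 36192.
Need d with 4369·d ≡ 1 (mod 36192). Apply the extended Euclidean algorithm:
36192 = 8×4369 + 1240
4369 = 3×1240 + 649
1240 = 1×649 + 591
649 = 1×591 + 58
591 = 10×58 + 11
58 = 5×11 + 3
11 = 3×3 + 2
3 = 1×2 + 1
2 = 2×1 + 0
Back-substitute:
1 = 3 − 2
1 = −11 + 4·3
1 = 4·58 − 21·11
1 = −21·591 + 214·58
1 = 214·649 − 235·591
1 = −235·1240 + 449·649
1 = 449·4369 − 1582·1240
1 = −1582·36192 + 13105·4369
So 4369·13105 ≡ 1 (mod 36192), hence d = 13105.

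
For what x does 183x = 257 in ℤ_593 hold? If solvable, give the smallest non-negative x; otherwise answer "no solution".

562

First find gcd(183, 593):
593 = 3·183 + 44
183 = 4·44 + 7
44 = 6·7 + 2
7 = 3·2 + 1
2 = 2·1 + 0
gcd = 1, so a unique solution mod 593 exists.
Back-substitute for the Bézout coefficients:
1 = 7 − 3·2
1 = −3·44 + 19·7
1 = 19·183 − 79·44
1 = −79·593 + 256·183
So 183·(256) ≡ 1 (mod 593), giving 183⁻¹ ≡ 256.
x ≡ 183⁻¹·257 ≡ 256·257 ≡ 562 (mod 593).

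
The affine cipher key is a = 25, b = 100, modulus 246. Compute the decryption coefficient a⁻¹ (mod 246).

gcd(246, 25) by repeated division:
246 = 9·25 + 21
25 = 1·21 + 4
21 = 5·4 + 1
4 = 4·1 + 0
The gcd is 1. Working backward:
1 = 21 − 5·4
1 = −5·25 + 6·21
1 = 6·246 − 59·25
Thus 25·(-59) ≡ 1 (mod 246); reducing, -59 mod 246 = 187.

187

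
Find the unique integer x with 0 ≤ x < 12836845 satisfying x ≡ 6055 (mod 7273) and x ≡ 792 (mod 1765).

Write x = 6055 + 7273·k. Then 7273·k ≡ 792 − 6055 ≡ 32 (mod 1765).
Need 7273⁻¹ mod 1765. Extended Euclid on (1765, 213):
1765 = 8*213 + 61
213 = 3*61 + 30
61 = 2*30 + 1
30 = 30*1 + 0
Back-substitute:
1 = 61 − 2·30
1 = −2·213 + 7·61
1 = 7·1765 − 58·213
7273⁻¹ ≡ 1707 (mod 1765), so k ≡ 1707·32 ≡ 1674 (mod 1765).
x = 6055 + 7273·1674 = 12181057.

12181057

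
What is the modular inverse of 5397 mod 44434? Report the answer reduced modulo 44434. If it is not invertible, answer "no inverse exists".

gcd(44434, 5397) by repeated division:
44434 = 8*5397 + 1258
5397 = 4*1258 + 365
1258 = 3*365 + 163
365 = 2*163 + 39
163 = 4*39 + 7
39 = 5*7 + 4
7 = 1*4 + 3
4 = 1*3 + 1
3 = 3*1 + 0
Since gcd(5397, 44434) = 1, back-substitute to write 1 as a combination:
1 = 4 − 3
1 = −7 + 2·4
1 = 2·39 − 11·7
1 = −11·163 + 46·39
1 = 46·365 − 103·163
1 = −103·1258 + 355·365
1 = 355·5397 − 1523·1258
1 = −1523·44434 + 12539·5397
So 5397·12539 ≡ 1 (mod 44434).

12539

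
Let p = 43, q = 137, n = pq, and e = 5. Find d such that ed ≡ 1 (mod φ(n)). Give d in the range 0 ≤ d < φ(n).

φ(n) = (p−1)(q−1) = 42·136 = 5712.
Need d with 5·d ≡ 1 (mod 5712). Apply the extended Euclidean algorithm:
5712 = 1142×5 + 2
5 = 2×2 + 1
2 = 2×1 + 0
Back-substitute:
1 = 5 − 2·2
1 = −2·5712 + 2285·5
So 5·2285 ≡ 1 (mod 5712), hence d = 2285.

2285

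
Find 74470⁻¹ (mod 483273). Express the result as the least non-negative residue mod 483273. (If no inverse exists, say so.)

323521

gcd(483273, 74470) by repeated division:
483273 = 6·74470 + 36453
74470 = 2·36453 + 1564
36453 = 23·1564 + 481
1564 = 3·481 + 121
481 = 3·121 + 118
121 = 1·118 + 3
118 = 39·3 + 1
3 = 3·1 + 0
Since gcd(74470, 483273) = 1, back-substitute to write 1 as a combination:
1 = 118 − 39·3
1 = −39·121 + 40·118
1 = 40·481 − 159·121
1 = −159·1564 + 517·481
1 = 517·36453 − 12050·1564
1 = −12050·74470 + 24617·36453
1 = 24617·483273 − 159752·74470
So 74470·(-159752) ≡ 1 (mod 483273), and -159752 ≡ 323521 (mod 483273).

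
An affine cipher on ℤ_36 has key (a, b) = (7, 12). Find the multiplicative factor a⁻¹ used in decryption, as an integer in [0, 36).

Extended Euclidean algorithm:
36 = 5×7 + 1
7 = 7×1 + 0
The gcd is 1. Working backward:
1 = 36 − 5·7
So 7·(-5) ≡ 1 (mod 36), and -5 ≡ 31 (mod 36).

31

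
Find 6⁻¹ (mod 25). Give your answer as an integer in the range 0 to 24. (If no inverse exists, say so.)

21

Run Euclid on (25, 6):
25 = 4×6 + 1
6 = 6×1 + 0
gcd = 1, so the inverse exists. Back-substitute:
1 = 25 − 4·6
Hence 6⁻¹ ≡ -4 ≡ 21 (mod 25).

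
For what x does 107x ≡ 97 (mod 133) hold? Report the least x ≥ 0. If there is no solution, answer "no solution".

First find gcd(107, 133):
133 = 1·107 + 26
107 = 4·26 + 3
26 = 8·3 + 2
3 = 1·2 + 1
2 = 2·1 + 0
gcd = 1, so a unique solution mod 133 exists.
Back-substitute for the Bézout coefficients:
1 = 3 − 2
1 = −26 + 9·3
1 = 9·107 − 37·26
1 = −37·133 + 46·107
So 107·(46) ≡ 1 (mod 133), giving 107⁻¹ ≡ 46.
x ≡ 107⁻¹·97 ≡ 46·97 ≡ 73 (mod 133).

73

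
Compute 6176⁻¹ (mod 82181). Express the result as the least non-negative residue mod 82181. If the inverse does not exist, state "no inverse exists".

gcd(82181, 6176) by repeated division:
82181 = 13·6176 + 1893
6176 = 3·1893 + 497
1893 = 3·497 + 402
497 = 1·402 + 95
402 = 4·95 + 22
95 = 4·22 + 7
22 = 3·7 + 1
7 = 7·1 + 0
Since gcd(6176, 82181) = 1, back-substitute to write 1 as a combination:
1 = 22 − 3·7
1 = −3·95 + 13·22
1 = 13·402 − 55·95
1 = −55·497 + 68·402
1 = 68·1893 − 259·497
1 = −259·6176 + 845·1893
1 = 845·82181 − 11244·6176
So 6176·(-11244) ≡ 1 (mod 82181), and -11244 ≡ 70937 (mod 82181).

70937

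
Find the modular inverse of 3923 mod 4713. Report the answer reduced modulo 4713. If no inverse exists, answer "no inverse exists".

698

Extended Euclidean algorithm:
4713 = 1*3923 + 790
3923 = 4*790 + 763
790 = 1*763 + 27
763 = 28*27 + 7
27 = 3*7 + 6
7 = 1*6 + 1
6 = 6*1 + 0
The gcd is 1. Working backward:
1 = 7 − 6
1 = −27 + 4·7
1 = 4·763 − 113·27
1 = −113·790 + 117·763
1 = 117·3923 − 581·790
1 = −581·4713 + 698·3923
So 3923·698 ≡ 1 (mod 4713).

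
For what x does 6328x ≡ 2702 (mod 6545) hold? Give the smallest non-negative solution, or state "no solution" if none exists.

First find gcd(6328, 6545):
6545 = 1·6328 + 217
6328 = 29·217 + 35
217 = 6·35 + 7
35 = 5·7 + 0
gcd = 7 and 7 | 2702, so solutions exist. Divide through by 7: 904x ≡ 386 (mod 935).
Now find 904⁻¹ mod 935:
935 = 1·904 + 31
904 = 29·31 + 5
31 = 6·5 + 1
5 = 5·1 + 0
Back-substitute:
1 = 31 − 6·5
1 = −6·904 + 175·31
1 = 175·935 − 181·904
So 904·(-181) ≡ 1 (mod 935), i.e. 904⁻¹ ≡ 754.
Then x ≡ 754·386 ≡ 259 (mod 935); the smallest non-negative solution is x = 259.

259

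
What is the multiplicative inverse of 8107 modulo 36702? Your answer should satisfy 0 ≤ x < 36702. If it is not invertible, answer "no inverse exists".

8905

gcd(36702, 8107) by repeated division:
36702 = 4·8107 + 4274
8107 = 1·4274 + 3833
4274 = 1·3833 + 441
3833 = 8·441 + 305
441 = 1·305 + 136
305 = 2·136 + 33
136 = 4·33 + 4
33 = 8·4 + 1
4 = 4·1 + 0
Since gcd(8107, 36702) = 1, back-substitute to write 1 as a combination:
1 = 33 − 8·4
1 = −8·136 + 33·33
1 = 33·305 − 74·136
1 = −74·441 + 107·305
1 = 107·3833 − 930·441
1 = −930·4274 + 1037·3833
1 = 1037·8107 − 1967·4274
1 = −1967·36702 + 8905·8107
So 8107·8905 ≡ 1 (mod 36702).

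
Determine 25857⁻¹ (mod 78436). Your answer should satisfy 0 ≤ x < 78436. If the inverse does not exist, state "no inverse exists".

Apply the Euclidean algorithm to 78436 and 25857:
78436 = 3×25857 + 865
25857 = 29×865 + 772
865 = 1×772 + 93
772 = 8×93 + 28
93 = 3×28 + 9
28 = 3×9 + 1
9 = 9×1 + 0
The gcd is 1. Working backward:
1 = 28 − 3·9
1 = −3·93 + 10·28
1 = 10·772 − 83·93
1 = −83·865 + 93·772
1 = 93·25857 − 2780·865
1 = −2780·78436 + 8433·25857
So 25857·8433 ≡ 1 (mod 78436).

8433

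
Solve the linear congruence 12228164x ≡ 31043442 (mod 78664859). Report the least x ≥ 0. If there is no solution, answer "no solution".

no solution

gcd(12228164, 78664859):
78664859 = 6×12228164 + 5295875
12228164 = 2×5295875 + 1636414
5295875 = 3×1636414 + 386633
1636414 = 4×386633 + 89882
386633 = 4×89882 + 27105
89882 = 3×27105 + 8567
27105 = 3×8567 + 1404
8567 = 6×1404 + 143
1404 = 9×143 + 117
143 = 1×117 + 26
117 = 4×26 + 13
26 = 2×13 + 0
gcd = 13, but 13 ∤ 31043442, so the congruence has no solution.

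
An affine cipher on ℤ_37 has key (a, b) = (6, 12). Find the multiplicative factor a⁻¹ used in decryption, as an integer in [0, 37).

31

Run Euclid on (37, 6):
37 = 6×6 + 1
6 = 6×1 + 0
The gcd is 1. Working backward:
1 = 37 − 6·6
So 6·(-6) ≡ 1 (mod 37), and -6 ≡ 31 (mod 37).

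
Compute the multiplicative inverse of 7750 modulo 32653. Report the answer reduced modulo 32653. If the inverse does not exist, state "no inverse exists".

3931

gcd(32653, 7750) by repeated division:
32653 = 4·7750 + 1653
7750 = 4·1653 + 1138
1653 = 1·1138 + 515
1138 = 2·515 + 108
515 = 4·108 + 83
108 = 1·83 + 25
83 = 3·25 + 8
25 = 3·8 + 1
8 = 8·1 + 0
Since gcd(7750, 32653) = 1, back-substitute to write 1 as a combination:
1 = 25 − 3·8
1 = −3·83 + 10·25
1 = 10·108 − 13·83
1 = −13·515 + 62·108
1 = 62·1138 − 137·515
1 = −137·1653 + 199·1138
1 = 199·7750 − 933·1653
1 = −933·32653 + 3931·7750
So 7750·3931 ≡ 1 (mod 32653).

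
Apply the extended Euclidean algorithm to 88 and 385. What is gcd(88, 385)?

Euclidean algorithm:
385 = 4×88 + 33
88 = 2×33 + 22
33 = 1×22 + 11
22 = 2×11 + 0
gcd(88, 385) = 11.
Express as a combination:
11 = 33 − 22
11 = −88 + 3·33
11 = 3·385 − 13·88
So 11 = (3)·385 + (-13)·88.

11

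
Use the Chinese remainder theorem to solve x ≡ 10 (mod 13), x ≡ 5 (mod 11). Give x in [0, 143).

49

Write x = 10 + 13·k. Then 13·k ≡ 5 − 10 ≡ 6 (mod 11).
Need 13⁻¹ mod 11. Extended Euclid on (11, 2):
11 = 5*2 + 1
2 = 2*1 + 0
Back-substitute:
1 = 11 − 5·2
13⁻¹ ≡ 6 (mod 11), so k ≡ 6·6 ≡ 3 (mod 11).
x = 10 + 13·3 = 49.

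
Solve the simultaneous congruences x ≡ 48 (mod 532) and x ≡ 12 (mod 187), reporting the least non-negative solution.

Write x = 48 + 532·k. Then 532·k ≡ 12 − 48 ≡ 151 (mod 187).
Need 532⁻¹ mod 187. Extended Euclid on (187, 158):
187 = 1·158 + 29
158 = 5·29 + 13
29 = 2·13 + 3
13 = 4·3 + 1
3 = 3·1 + 0
Back-substitute:
1 = 13 − 4·3
1 = −4·29 + 9·13
1 = 9·158 − 49·29
1 = −49·187 + 58·158
532⁻¹ ≡ 58 (mod 187), so k ≡ 58·151 ≡ 156 (mod 187).
x = 48 + 532·156 = 83040.

83040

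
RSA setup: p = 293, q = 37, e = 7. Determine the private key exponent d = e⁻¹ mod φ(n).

6007

φ(n) = (p−1)(q−1) = 292·36 = 10512.
Need d with 7·d ≡ 1 (mod 10512). Apply the extended Euclidean algorithm:
10512 = 1501*7 + 5
7 = 1*5 + 2
5 = 2*2 + 1
2 = 2*1 + 0
Back-substitute:
1 = 5 − 2·2
1 = −2·7 + 3·5
1 = 3·10512 − 4505·7
So 7·(-4505) ≡ 1 (mod 10512), hence d ≡ -4505 ≡ 6007 (mod 10512).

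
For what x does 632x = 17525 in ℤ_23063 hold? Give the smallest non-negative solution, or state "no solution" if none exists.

First find gcd(632, 23063):
23063 = 36*632 + 311
632 = 2*311 + 10
311 = 31*10 + 1
10 = 10*1 + 0
gcd = 1, so a unique solution mod 23063 exists.
Back-substitute for the Bézout coefficients:
1 = 311 − 31·10
1 = −31·632 + 63·311
1 = 63·23063 − 2299·632
So 632·(-2299) ≡ 1 (mod 23063), giving 632⁻¹ ≡ 20764.
x ≡ 632⁻¹·17525 ≡ 20764·17525 ≡ 1086 (mod 23063).

1086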